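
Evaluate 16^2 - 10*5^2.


x^2 - d*y^2
= 16^2 - 10*5^2
= 256 - 250
= 6

6


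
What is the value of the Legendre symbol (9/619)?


p = 619 is prime, so compute (9/619) with the reciprocity algorithm (Jacobi-symbol steps: pull out 2s via (2/n), flip via reciprocity, reduce):
  reciprocity: (9/619) -> +(619/9)
  reduce: (7/9)
  reciprocity: (7/9) -> +(9/7)
  reduce: (2/7)
  pull out 2: (2/7) = +1  (since 7 mod 8 = 7)
  (1/7) = 1
Product of signs = 1
(9/619) = 1

1


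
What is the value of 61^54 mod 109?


p = 109 is prime and the exponent is (p-1)/2 = 54, so by Euler's criterion 61^54 = (61/109) = +1 or -1 mod 109.
Compute by square-and-multiply:
  54 = 32 + 16 + 4 + 2 (binary 110110)
  Repeated squaring mod 109: 61^1 = 61, 61^2 = 15, 61^4 = 7, 61^8 = 49, 61^16 = 3, 61^32 = 9
  61^54 = 61^32 * 61^16 * 61^4 * 61^2 = 9 * 3 * 7 * 15 mod 109
    9 * 3 = 27 = 27 mod 109
    27 * 7 = 189 = 80 mod 109
    80 * 15 = 1200 = 1 mod 109
  61^54 = 1 mod 109
Result 1: 61 is a quadratic residue mod 109.
61^54 mod 109 = 1

1


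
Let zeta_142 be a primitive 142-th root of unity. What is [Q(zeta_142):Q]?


The degree equals Euler's totient phi(142).
142 = 2 * 71
phi(142) = 70

70


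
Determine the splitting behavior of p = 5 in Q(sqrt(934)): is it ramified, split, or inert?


K = Q(sqrt(934)). Since d mod 4 = 2, disc(K) = 3736.
Check p | disc: 3736 mod 5 = 1.
p does not divide disc. Compute Legendre symbol (d/p):
4^((5-1)/2) mod 5 = 1
(d/p) = 1, so p splits: (p) = P*P' with e=1, f=1, g=2.
Therefore p is split.

split


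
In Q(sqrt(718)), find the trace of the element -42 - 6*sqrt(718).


Tr(a + b*sqrt(d)) = (a + b*sqrt(d)) + (a - b*sqrt(d)) = 2a
= 2 * (-42)
= -84

-84


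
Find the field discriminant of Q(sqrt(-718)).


For K = Q(sqrt(d)) with d squarefree: disc(K) = d if d = 1 mod 4, and disc(K) = 4d if d = 2 or 3 mod 4.
Here d = -718, and d mod 4 = 2.
d = 2 mod 4, not 1 (O_K = Z[sqrt(d)]), so disc(K) = 4d = 4 * (-718) = -2872

-2872


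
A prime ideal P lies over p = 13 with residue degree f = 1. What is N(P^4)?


N(P^a) = p^(a*f)
= 13^(4*1)
= 13^4
= 28561

28561


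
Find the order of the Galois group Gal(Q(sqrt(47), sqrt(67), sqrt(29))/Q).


The 3 square roots of distinct primes are multiplicatively independent over Q,
so [K:Q] = 2^3 and Gal(K/Q) is isomorphic to (Z/2Z)^3.
|Gal| = 2^3 = 8

8


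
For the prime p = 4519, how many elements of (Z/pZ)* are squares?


For prime p, the number of non-zero quadratic residues is (p-1)/2.
= (4519-1)/2
= 2259

2259


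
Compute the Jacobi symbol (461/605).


Compute (461/605) via quadratic reciprocity:
  reciprocity: (461/605) -> +(605/461)
  reduce: (144/461)
  pull out 2: (2/461) = -1  (since 461 mod 8 = 5)
  pull out 2: (2/461) = -1  (since 461 mod 8 = 5)
  pull out 2: (2/461) = -1  (since 461 mod 8 = 5)
  pull out 2: (2/461) = -1  (since 461 mod 8 = 5)
  reciprocity: (9/461) -> +(461/9)
  reduce: (2/9)
  pull out 2: (2/9) = +1  (since 9 mod 8 = 1)
  (1/9) = 1
Product of signs = 1

1


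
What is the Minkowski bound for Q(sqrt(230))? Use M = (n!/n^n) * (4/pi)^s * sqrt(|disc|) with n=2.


d = 230, d mod 4 = 2, so disc(K) = 4d = 920; |disc(K)| = 920
Real quadratic field, so n = 2, s = r2 = 0, r1 = 2
M = (n!/n^n) * (4/pi)^s * sqrt(|disc(K)|) = (2!/2^2) * (4/pi)^0 * sqrt(920)
= 0.5 * 1.000000 * 30.331502
= 15.1658

15.1658


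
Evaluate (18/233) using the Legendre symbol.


p = 233 is prime, so compute (18/233) with the reciprocity algorithm (Jacobi-symbol steps: pull out 2s via (2/n), flip via reciprocity, reduce):
  pull out 2: (2/233) = +1  (since 233 mod 8 = 1)
  reciprocity: (9/233) -> +(233/9)
  reduce: (8/9)
  pull out 2: (2/9) = +1  (since 9 mod 8 = 1)
  pull out 2: (2/9) = +1  (since 9 mod 8 = 1)
  pull out 2: (2/9) = +1  (since 9 mod 8 = 1)
  (1/9) = 1
Product of signs = 1
(18/233) = 1

1


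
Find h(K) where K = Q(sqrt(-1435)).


K = Q(sqrt(-1435)). d mod 4 = 1, so D = disc(K) = d = -1435
h(K) equals the number of primitive reduced positive-definite forms (a, b, c) = a*x^2 + b*x*y + c*y^2 with b^2 - 4ac = D,
where reduced means |b| <= a <= c, with b >= 0 whenever |b| = a or a = c, and primitive means gcd(a, b, c) = 1.
Reduced forces 3a^2 <= |D| = 1435, so 1 <= a <= 21; b must have the parity of D, and c = (b^2 - D)/(4a) must be an integer >= a.
Enumerate a = 1..21, b in [-a, a]:
  a=1: (1, 1, 359)  [1]
  a=2..4: none
  a=5: (5, 5, 73)  [1]
  a=6: none
  a=7: (7, 7, 53)  [1]
  a=8..18: none
  a=19: (19, 3, 19)  [1]
  a=20..21: none
Total reduced forms: 1 + 1 + 1 + 1 = 4
h = 4

4


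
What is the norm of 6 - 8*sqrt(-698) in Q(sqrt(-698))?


N(a + b*sqrt(d)) = a^2 - d*b^2
= (6)^2 - (-698)*(-8)^2
= 36 + 44672
= 44708

44708


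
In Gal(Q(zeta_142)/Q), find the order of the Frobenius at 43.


The Frobenius at p in Gal(Q(zeta_n)/Q) = (Z/nZ)* is the class of p, so its order is ord_142(43), the smallest k >= 1 with 43^k = 1 mod 142.
n = 142 = 2 * 71, phi(142) = 70; the order divides phi(n).
Divisors of 70: 1, 2, 5, 7, 10, 14, 35, 70
Repeated squaring mod 142: 43^1 = 43, 43^2 = 3, 43^4 = 9, 43^8 = 81, 43^16 = 29, 43^32 = 131, 43^64 = 121
Test divisors in increasing order:
  k=1: 43^1 = 43 mod 142
  k=2: 43^2 = 3 mod 142
  k=5: 43^5 = 9 * 43 = 103 mod 142
  k=7: 43^7 = 9 * 3 * 43 = 25 mod 142
  k=10: 43^10 = 81 * 3 = 101 mod 142
  k=14: 43^14 = 81 * 9 * 3 = 57 mod 142
  k=35: 43^35 = 131 * 3 * 43 = 1 mod 142  <- first divisor giving 1
Order = 35

35


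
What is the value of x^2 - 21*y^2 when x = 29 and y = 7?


x^2 - d*y^2
= 29^2 - 21*7^2
= 841 - 1029
= -188

-188


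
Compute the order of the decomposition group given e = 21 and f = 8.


|D_P| = e * f
= 21 * 8
= 168

168


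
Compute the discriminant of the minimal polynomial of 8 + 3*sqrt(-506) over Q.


The element 8 + 3*sqrt(-506) has minimal polynomial:
x^2 - 16*x + 4618
Discriminant = (-16)^2 - 4*(4618)
= 256 - 18472
= -18216

-18216


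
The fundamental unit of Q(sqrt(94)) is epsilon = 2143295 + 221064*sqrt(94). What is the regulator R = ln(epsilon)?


epsilon = 2143295 + 221064*sqrt(94)
= 4.2866e+06
R = ln(4.2866e+06)
= 15.2710

15.2710


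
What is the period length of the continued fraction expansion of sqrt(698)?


Run the CF algorithm for sqrt(698).
a_0 = floor(sqrt(698)) = 26; set m_0=0, q_0=1.
Recurrence: m' = q*a - m,  q' = (d - m'^2)/q,  a' = floor((a_0 + m')/q').
  step 1: m=26, q=22, a=2
  step 2: m=18, q=17, a=2
  step 3: m=16, q=26, a=1
  step 4: m=10, q=23, a=1
  step 5: m=13, q=23, a=1
  step 6: m=10, q=26, a=1
  step 7: m=16, q=17, a=2
  step 8: m=18, q=22, a=2
  step 9: m=26, q=1, a=52
a_9 = 2*a_0 = 52, so the period closes here.
sqrt(698) = [26; 2, 2, 1, 1, 1, 1, 2, 2, 52]
Period length = 9

9


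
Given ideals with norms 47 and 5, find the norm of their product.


N(IJ) = N(I) * N(J)
= 47 * 5
= 235

235


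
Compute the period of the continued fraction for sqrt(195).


Run the CF algorithm for sqrt(195).
a_0 = floor(sqrt(195)) = 13; set m_0=0, q_0=1.
Recurrence: m' = q*a - m,  q' = (d - m'^2)/q,  a' = floor((a_0 + m')/q').
  step 1: m=13, q=26, a=1
  step 2: m=13, q=1, a=26
a_2 = 2*a_0 = 26, so the period closes here.
sqrt(195) = [13; 1, 26]
Period length = 2

2


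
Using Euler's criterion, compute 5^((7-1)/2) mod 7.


p = 7 is prime and the exponent is (p-1)/2 = 3, so by Euler's criterion 5^3 = (5/7) = +1 or -1 mod 7.
Compute by square-and-multiply:
  3 = 2 + 1 (binary 11)
  Repeated squaring mod 7: 5^1 = 5, 5^2 = 4
  5^3 = 5^2 * 5^1 = 4 * 5 mod 7
    4 * 5 = 20 = 6 mod 7
  5^3 = 6 mod 7
Result 6 = p - 1 = -1 mod 7: 5 is a quadratic non-residue mod 7. As a residue in [0, p-1] the value is 6.
5^3 mod 7 = 6

6


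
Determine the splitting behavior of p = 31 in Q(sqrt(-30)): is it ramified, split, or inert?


K = Q(sqrt(-30)). Since d mod 4 = 2, disc(K) = -120.
Check p | disc: -120 mod 31 = 4.
p does not divide disc. Compute Legendre symbol (d/p):
1^((31-1)/2) mod 31 = 1
(d/p) = 1, so p splits: (p) = P*P' with e=1, f=1, g=2.
Therefore p is split.

split


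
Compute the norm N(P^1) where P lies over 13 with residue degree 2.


N(P^a) = p^(a*f)
= 13^(1*2)
= 13^2
= 169

169


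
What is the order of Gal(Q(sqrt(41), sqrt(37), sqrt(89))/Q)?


The 3 square roots of distinct primes are multiplicatively independent over Q,
so [K:Q] = 2^3 and Gal(K/Q) is isomorphic to (Z/2Z)^3.
|Gal| = 2^3 = 8

8


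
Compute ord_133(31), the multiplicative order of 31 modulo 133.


We want ord_133(31), the smallest k >= 1 with 31^k = 1 mod 133.
n = 133 = 7 * 19, phi(133) = 108; the order divides phi(n).
Divisors of 108: 1, 2, 3, 4, 6, 9, 12, 18, 27, 36, 54, 108
Repeated squaring mod 133: 31^1 = 31, 31^2 = 30, 31^4 = 102, 31^8 = 30, 31^16 = 102, 31^32 = 30, 31^64 = 102
Test divisors in increasing order:
  k=1: 31^1 = 31 mod 133
  k=2: 31^2 = 30 mod 133
  k=3: 31^3 = 30 * 31 = 132 mod 133
  k=4: 31^4 = 102 mod 133
  k=6: 31^6 = 102 * 30 = 1 mod 133  <- first divisor giving 1
Order = 6

6


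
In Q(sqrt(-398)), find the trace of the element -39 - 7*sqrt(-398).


Tr(a + b*sqrt(d)) = (a + b*sqrt(d)) + (a - b*sqrt(d)) = 2a
= 2 * (-39)
= -78

-78


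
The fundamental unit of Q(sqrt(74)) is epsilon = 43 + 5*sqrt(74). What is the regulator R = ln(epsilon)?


epsilon = 43 + 5*sqrt(74)
= 86.0116
R = ln(86.0116)
= 4.4545

4.4545


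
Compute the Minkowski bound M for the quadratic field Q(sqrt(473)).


d = 473, d mod 4 = 1, so disc(K) = d = 473; |disc(K)| = 473
Real quadratic field, so n = 2, s = r2 = 0, r1 = 2
M = (n!/n^n) * (4/pi)^s * sqrt(|disc(K)|) = (2!/2^2) * (4/pi)^0 * sqrt(473)
= 0.5 * 1.000000 * 21.748563
= 10.8743

10.8743


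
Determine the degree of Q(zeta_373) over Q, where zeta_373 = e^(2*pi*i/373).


The degree equals Euler's totient phi(373).
373 = 373
phi(373) = 372

372


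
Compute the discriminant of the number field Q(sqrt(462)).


For K = Q(sqrt(d)) with d squarefree: disc(K) = d if d = 1 mod 4, and disc(K) = 4d if d = 2 or 3 mod 4.
Here d = 462, and d mod 4 = 2.
d = 2 mod 4, not 1 (O_K = Z[sqrt(d)]), so disc(K) = 4d = 4 * (462) = 1848

1848


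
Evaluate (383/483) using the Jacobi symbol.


Compute (383/483) via quadratic reciprocity:
  reciprocity: (383/483) -> -(483/383)
  reduce: (100/383)
  pull out 2: (2/383) = +1  (since 383 mod 8 = 7)
  pull out 2: (2/383) = +1  (since 383 mod 8 = 7)
  reciprocity: (25/383) -> +(383/25)
  reduce: (8/25)
  pull out 2: (2/25) = +1  (since 25 mod 8 = 1)
  pull out 2: (2/25) = +1  (since 25 mod 8 = 1)
  pull out 2: (2/25) = +1  (since 25 mod 8 = 1)
  (1/25) = 1
Product of signs = -1

-1


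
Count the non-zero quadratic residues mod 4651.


For prime p, the number of non-zero quadratic residues is (p-1)/2.
= (4651-1)/2
= 2325

2325


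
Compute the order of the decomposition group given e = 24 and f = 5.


|D_P| = e * f
= 24 * 5
= 120

120


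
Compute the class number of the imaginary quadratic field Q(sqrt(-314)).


K = Q(sqrt(-314)). d mod 4 = 2, so D = disc(K) = 4d = -1256
h(K) equals the number of primitive reduced positive-definite forms (a, b, c) = a*x^2 + b*x*y + c*y^2 with b^2 - 4ac = D,
where reduced means |b| <= a <= c, with b >= 0 whenever |b| = a or a = c, and primitive means gcd(a, b, c) = 1.
Reduced forces 3a^2 <= |D| = 1256, so 1 <= a <= 20; b must have the parity of D, and c = (b^2 - D)/(4a) must be an integer >= a.
Enumerate a = 1..20, b in [-a, a]:
  a=1: (1, 0, 314)  [1]
  a=2: (2, 0, 157)  [1]
  a=3: (3, -2, 105), (3, 2, 105)  [2]
  a=4: none
  a=5: (5, -2, 63), (5, 2, 63)  [2]
  a=6: (6, -4, 53), (6, 4, 53)  [2]
  a=7: (7, -2, 45), (7, 2, 45)  [2]
  a=8: none
  a=9: (9, -2, 35), (9, 2, 35)  [2]
  a=10: (10, -8, 33), (10, 8, 33)  [2]
  a=11: (11, -8, 30), (11, 8, 30)  [2]
  a=12..13: none
  a=14: (14, -12, 25), (14, 12, 25)  [2]
  a=15: (15, -8, 22), (15, -2, 21), (15, 2, 21), (15, 8, 22)  [4]
  a=16: none
  a=17: (17, -6, 19), (17, 6, 19)  [2]
  a=18: (18, -16, 21), (18, 16, 21)  [2]
  a=19..20: none
Total reduced forms: 1 + 1 + 2 + 2 + 2 + 2 + 2 + 2 + 2 + 2 + 4 + 2 + 2 = 26
h = 26

26


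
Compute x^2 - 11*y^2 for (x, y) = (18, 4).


x^2 - d*y^2
= 18^2 - 11*4^2
= 324 - 176
= 148

148


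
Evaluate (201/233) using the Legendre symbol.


p = 233 is prime, so compute (201/233) with the reciprocity algorithm (Jacobi-symbol steps: pull out 2s via (2/n), flip via reciprocity, reduce):
  reciprocity: (201/233) -> +(233/201)
  reduce: (32/201)
  pull out 2: (2/201) = +1  (since 201 mod 8 = 1)
  pull out 2: (2/201) = +1  (since 201 mod 8 = 1)
  pull out 2: (2/201) = +1  (since 201 mod 8 = 1)
  pull out 2: (2/201) = +1  (since 201 mod 8 = 1)
  pull out 2: (2/201) = +1  (since 201 mod 8 = 1)
  (1/201) = 1
Product of signs = 1
(201/233) = 1

1


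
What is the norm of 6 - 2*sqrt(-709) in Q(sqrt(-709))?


N(a + b*sqrt(d)) = a^2 - d*b^2
= (6)^2 - (-709)*(-2)^2
= 36 + 2836
= 2872

2872


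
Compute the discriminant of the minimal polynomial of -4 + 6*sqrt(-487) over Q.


The element -4 + 6*sqrt(-487) has minimal polynomial:
x^2 + 8*x + 17548
Discriminant = (8)^2 - 4*(17548)
= 64 - 70192
= -70128

-70128


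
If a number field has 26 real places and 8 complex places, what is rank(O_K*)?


By Dirichlet's unit theorem:
rank = r1 + r2 - 1
= 26 + 8 - 1
= 33

33


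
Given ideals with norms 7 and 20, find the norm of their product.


N(IJ) = N(I) * N(J)
= 7 * 20
= 140

140


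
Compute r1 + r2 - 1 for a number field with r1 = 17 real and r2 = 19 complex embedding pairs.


By Dirichlet's unit theorem:
rank = r1 + r2 - 1
= 17 + 19 - 1
= 35

35


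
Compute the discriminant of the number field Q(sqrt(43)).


For K = Q(sqrt(d)) with d squarefree: disc(K) = d if d = 1 mod 4, and disc(K) = 4d if d = 2 or 3 mod 4.
Here d = 43, and d mod 4 = 3.
d = 3 mod 4, not 1 (O_K = Z[sqrt(d)]), so disc(K) = 4d = 4 * (43) = 172

172


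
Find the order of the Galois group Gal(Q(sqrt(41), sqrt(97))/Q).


The 2 square roots of distinct primes are multiplicatively independent over Q,
so [K:Q] = 2^2 and Gal(K/Q) is isomorphic to (Z/2Z)^2.
|Gal| = 2^2 = 4

4


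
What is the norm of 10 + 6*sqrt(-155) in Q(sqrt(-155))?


N(a + b*sqrt(d)) = a^2 - d*b^2
= (10)^2 - (-155)*(6)^2
= 100 + 5580
= 5680

5680


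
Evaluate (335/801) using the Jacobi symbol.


Compute (335/801) via quadratic reciprocity:
  reciprocity: (335/801) -> +(801/335)
  reduce: (131/335)
  reciprocity: (131/335) -> -(335/131)
  reduce: (73/131)
  reciprocity: (73/131) -> +(131/73)
  reduce: (58/73)
  pull out 2: (2/73) = +1  (since 73 mod 8 = 1)
  reciprocity: (29/73) -> +(73/29)
  reduce: (15/29)
  reciprocity: (15/29) -> +(29/15)
  reduce: (14/15)
  pull out 2: (2/15) = +1  (since 15 mod 8 = 7)
  reciprocity: (7/15) -> -(15/7)
  reduce: (1/7)
  (1/7) = 1
Product of signs = 1

1


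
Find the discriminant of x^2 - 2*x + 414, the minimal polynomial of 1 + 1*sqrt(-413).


The element 1 + 1*sqrt(-413) has minimal polynomial:
x^2 - 2*x + 414
Discriminant = (-2)^2 - 4*(414)
= 4 - 1656
= -1652

-1652


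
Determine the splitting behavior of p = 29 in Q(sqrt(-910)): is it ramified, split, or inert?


K = Q(sqrt(-910)). Since d mod 4 = 2, disc(K) = -3640.
Check p | disc: -3640 mod 29 = 14.
p does not divide disc. Compute Legendre symbol (d/p):
18^((29-1)/2) mod 29 = -1
(d/p) = -1, so p is inert: (p) stays prime with e=1, f=2, g=1.
Therefore p is inert.

inert


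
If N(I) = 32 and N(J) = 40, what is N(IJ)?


N(IJ) = N(I) * N(J)
= 32 * 40
= 1280

1280


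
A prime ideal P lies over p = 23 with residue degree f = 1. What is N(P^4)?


N(P^a) = p^(a*f)
= 23^(4*1)
= 23^4
= 279841

279841


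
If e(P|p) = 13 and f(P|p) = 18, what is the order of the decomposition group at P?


|D_P| = e * f
= 13 * 18
= 234

234


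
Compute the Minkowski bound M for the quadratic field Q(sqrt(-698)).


d = -698, d mod 4 = 2, so disc(K) = 4d = -2792; |disc(K)| = 2792
Imaginary quadratic field, so n = 2, s = r2 = 1, r1 = 0
M = (n!/n^n) * (4/pi)^s * sqrt(|disc(K)|) = (2!/2^2) * (4/pi)^1 * sqrt(2792)
= 0.5 * 1.273240 * 52.839379
= 33.6386

33.6386


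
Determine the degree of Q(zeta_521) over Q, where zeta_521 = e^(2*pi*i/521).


The degree equals Euler's totient phi(521).
521 = 521
phi(521) = 520

520


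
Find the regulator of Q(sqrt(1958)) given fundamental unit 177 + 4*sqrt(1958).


epsilon = 177 + 4*sqrt(1958)
= 353.9972
R = ln(353.9972)
= 5.8693

5.8693


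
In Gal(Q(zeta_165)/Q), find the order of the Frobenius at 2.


The Frobenius at p in Gal(Q(zeta_n)/Q) = (Z/nZ)* is the class of p, so its order is ord_165(2), the smallest k >= 1 with 2^k = 1 mod 165.
n = 165 = 3 * 5 * 11, phi(165) = 80; the order divides phi(n).
Divisors of 80: 1, 2, 4, 5, 8, 10, 16, 20, 40, 80
Repeated squaring mod 165: 2^1 = 2, 2^2 = 4, 2^4 = 16, 2^8 = 91, 2^16 = 31, 2^32 = 136, 2^64 = 16
Test divisors in increasing order:
  k=1: 2^1 = 2 mod 165
  k=2: 2^2 = 4 mod 165
  k=4: 2^4 = 16 mod 165
  k=5: 2^5 = 16 * 2 = 32 mod 165
  k=8: 2^8 = 91 mod 165
  k=10: 2^10 = 91 * 4 = 34 mod 165
  k=16: 2^16 = 31 mod 165
  k=20: 2^20 = 31 * 16 = 1 mod 165  <- first divisor giving 1
Order = 20

20


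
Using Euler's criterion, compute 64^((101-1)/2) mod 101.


p = 101 is prime and the exponent is (p-1)/2 = 50, so by Euler's criterion 64^50 = (64/101) = +1 or -1 mod 101.
Compute by square-and-multiply:
  50 = 32 + 16 + 2 (binary 110010)
  Repeated squaring mod 101: 64^1 = 64, 64^2 = 56, 64^4 = 5, 64^8 = 25, 64^16 = 19, 64^32 = 58
  64^50 = 64^32 * 64^16 * 64^2 = 58 * 19 * 56 mod 101
    58 * 19 = 1102 = 92 mod 101
    92 * 56 = 5152 = 1 mod 101
  64^50 = 1 mod 101
Result 1: 64 is a quadratic residue mod 101.
64^50 mod 101 = 1

1


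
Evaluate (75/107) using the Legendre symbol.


p = 107 is prime, so compute (75/107) with the reciprocity algorithm (Jacobi-symbol steps: pull out 2s via (2/n), flip via reciprocity, reduce):
  reciprocity: (75/107) -> -(107/75)
  reduce: (32/75)
  pull out 2: (2/75) = -1  (since 75 mod 8 = 3)
  pull out 2: (2/75) = -1  (since 75 mod 8 = 3)
  pull out 2: (2/75) = -1  (since 75 mod 8 = 3)
  pull out 2: (2/75) = -1  (since 75 mod 8 = 3)
  pull out 2: (2/75) = -1  (since 75 mod 8 = 3)
  (1/75) = 1
Product of signs = 1
(75/107) = 1

1


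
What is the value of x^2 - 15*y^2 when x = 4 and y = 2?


x^2 - d*y^2
= 4^2 - 15*2^2
= 16 - 60
= -44

-44


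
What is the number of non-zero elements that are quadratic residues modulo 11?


For prime p, the number of non-zero quadratic residues is (p-1)/2.
= (11-1)/2
= 5

5


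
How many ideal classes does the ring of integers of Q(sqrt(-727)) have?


K = Q(sqrt(-727)). d mod 4 = 1, so D = disc(K) = d = -727
h(K) equals the number of primitive reduced positive-definite forms (a, b, c) = a*x^2 + b*x*y + c*y^2 with b^2 - 4ac = D,
where reduced means |b| <= a <= c, with b >= 0 whenever |b| = a or a = c, and primitive means gcd(a, b, c) = 1.
Reduced forces 3a^2 <= |D| = 727, so 1 <= a <= 15; b must have the parity of D, and c = (b^2 - D)/(4a) must be an integer >= a.
Enumerate a = 1..15, b in [-a, a]:
  a=1: (1, 1, 182)  [1]
  a=2: (2, -1, 91), (2, 1, 91)  [2]
  a=3: none
  a=4: (4, -3, 46), (4, 3, 46)  [2]
  a=5..6: none
  a=7: (7, -1, 26), (7, 1, 26)  [2]
  a=8: (8, -3, 23), (8, 3, 23)  [2]
  a=9..12: none
  a=13: (13, -1, 14), (13, 1, 14)  [2]
  a=14: (14, -13, 16), (14, 13, 16)  [2]
  a=15: none
Total reduced forms: 1 + 2 + 2 + 2 + 2 + 2 + 2 = 13
h = 13

13


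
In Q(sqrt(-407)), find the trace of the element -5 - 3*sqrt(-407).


Tr(a + b*sqrt(d)) = (a + b*sqrt(d)) + (a - b*sqrt(d)) = 2a
= 2 * (-5)
= -10

-10


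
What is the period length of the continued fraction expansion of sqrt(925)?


Run the CF algorithm for sqrt(925).
a_0 = floor(sqrt(925)) = 30; set m_0=0, q_0=1.
Recurrence: m' = q*a - m,  q' = (d - m'^2)/q,  a' = floor((a_0 + m')/q').
  step 1: m=30, q=25, a=2
  step 2: m=20, q=21, a=2
  step 3: m=22, q=21, a=2
  step 4: m=20, q=25, a=2
  step 5: m=30, q=1, a=60
a_5 = 2*a_0 = 60, so the period closes here.
sqrt(925) = [30; 2, 2, 2, 2, 60]
Period length = 5

5


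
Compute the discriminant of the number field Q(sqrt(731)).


For K = Q(sqrt(d)) with d squarefree: disc(K) = d if d = 1 mod 4, and disc(K) = 4d if d = 2 or 3 mod 4.
Here d = 731, and d mod 4 = 3.
d = 3 mod 4, not 1 (O_K = Z[sqrt(d)]), so disc(K) = 4d = 4 * (731) = 2924

2924


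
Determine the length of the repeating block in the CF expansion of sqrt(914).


Run the CF algorithm for sqrt(914).
a_0 = floor(sqrt(914)) = 30; set m_0=0, q_0=1.
Recurrence: m' = q*a - m,  q' = (d - m'^2)/q,  a' = floor((a_0 + m')/q').
  step 1: m=30, q=14, a=4
  step 2: m=26, q=17, a=3
  step 3: m=25, q=17, a=3
  step 4: m=26, q=14, a=4
  step 5: m=30, q=1, a=60
a_5 = 2*a_0 = 60, so the period closes here.
sqrt(914) = [30; 4, 3, 3, 4, 60]
Period length = 5

5


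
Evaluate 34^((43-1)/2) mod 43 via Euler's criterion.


p = 43 is prime and the exponent is (p-1)/2 = 21, so by Euler's criterion 34^21 = (34/43) = +1 or -1 mod 43.
Compute by square-and-multiply:
  21 = 16 + 4 + 1 (binary 10101)
  Repeated squaring mod 43: 34^1 = 34, 34^2 = 38, 34^4 = 25, 34^8 = 23, 34^16 = 13
  34^21 = 34^16 * 34^4 * 34^1 = 13 * 25 * 34 mod 43
    13 * 25 = 325 = 24 mod 43
    24 * 34 = 816 = 42 mod 43
  34^21 = 42 mod 43
Result 42 = p - 1 = -1 mod 43: 34 is a quadratic non-residue mod 43. As a residue in [0, p-1] the value is 42.
34^21 mod 43 = 42

42


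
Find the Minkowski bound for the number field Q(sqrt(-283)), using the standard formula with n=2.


d = -283, d mod 4 = 1, so disc(K) = d = -283; |disc(K)| = 283
Imaginary quadratic field, so n = 2, s = r2 = 1, r1 = 0
M = (n!/n^n) * (4/pi)^s * sqrt(|disc(K)|) = (2!/2^2) * (4/pi)^1 * sqrt(283)
= 0.5 * 1.273240 * 16.822604
= 10.7096

10.7096


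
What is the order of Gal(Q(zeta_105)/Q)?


|Gal(Q(zeta_105)/Q)| = phi(105)
= 48

48


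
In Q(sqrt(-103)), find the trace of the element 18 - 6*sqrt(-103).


Tr(a + b*sqrt(d)) = (a + b*sqrt(d)) + (a - b*sqrt(d)) = 2a
= 2 * (18)
= 36

36


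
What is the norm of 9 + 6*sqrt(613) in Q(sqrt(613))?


N(a + b*sqrt(d)) = a^2 - d*b^2
= (9)^2 - (613)*(6)^2
= 81 - 22068
= -21987

-21987


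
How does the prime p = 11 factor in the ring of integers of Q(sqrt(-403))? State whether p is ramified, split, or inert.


K = Q(sqrt(-403)). Since d mod 4 = 1, disc(K) = -403.
Check p | disc: -403 mod 11 = 4.
p does not divide disc. Compute Legendre symbol (d/p):
4^((11-1)/2) mod 11 = 1
(d/p) = 1, so p splits: (p) = P*P' with e=1, f=1, g=2.
Therefore p is split.

split


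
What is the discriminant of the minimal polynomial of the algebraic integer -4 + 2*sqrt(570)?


The element -4 + 2*sqrt(570) has minimal polynomial:
x^2 + 8*x - 2264
Discriminant = (8)^2 - 4*(-2264)
= 64 + 9056
= 9120

9120


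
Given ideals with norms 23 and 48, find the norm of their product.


N(IJ) = N(I) * N(J)
= 23 * 48
= 1104

1104


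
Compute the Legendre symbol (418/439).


p = 439 is prime, so compute (418/439) with the reciprocity algorithm (Jacobi-symbol steps: pull out 2s via (2/n), flip via reciprocity, reduce):
  pull out 2: (2/439) = +1  (since 439 mod 8 = 7)
  reciprocity: (209/439) -> +(439/209)
  reduce: (21/209)
  reciprocity: (21/209) -> +(209/21)
  reduce: (20/21)
  pull out 2: (2/21) = -1  (since 21 mod 8 = 5)
  pull out 2: (2/21) = -1  (since 21 mod 8 = 5)
  reciprocity: (5/21) -> +(21/5)
  reduce: (1/5)
  (1/5) = 1
Product of signs = 1
(418/439) = 1

1


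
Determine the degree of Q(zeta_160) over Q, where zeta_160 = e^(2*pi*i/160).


The degree equals Euler's totient phi(160).
160 = 2^5 * 5
phi(160) = 64

64


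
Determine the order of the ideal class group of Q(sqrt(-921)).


K = Q(sqrt(-921)). d mod 4 = 3, so D = disc(K) = 4d = -3684
h(K) equals the number of primitive reduced positive-definite forms (a, b, c) = a*x^2 + b*x*y + c*y^2 with b^2 - 4ac = D,
where reduced means |b| <= a <= c, with b >= 0 whenever |b| = a or a = c, and primitive means gcd(a, b, c) = 1.
Reduced forces 3a^2 <= |D| = 3684, so 1 <= a <= 35; b must have the parity of D, and c = (b^2 - D)/(4a) must be an integer >= a.
Enumerate a = 1..35, b in [-a, a]:
  a=1: (1, 0, 921)  [1]
  a=2: (2, 2, 461)  [1]
  a=3: (3, 0, 307)  [1]
  a=4: none
  a=5: (5, -4, 185), (5, 4, 185)  [2]
  a=6: (6, 6, 155)  [1]
  a=7..9: none
  a=10: (10, -6, 93), (10, 6, 93)  [2]
  a=11: (11, -10, 86), (11, 10, 86)  [2]
  a=12..14: none
  a=15: (15, -6, 62), (15, 6, 62)  [2]
  a=16..21: none
  a=22: (22, -10, 43), (22, 10, 43)  [2]
  a=23..24: none
  a=25: (25, -4, 37), (25, 4, 37)  [2]
  a=26..28: none
  a=29: (29, -12, 33), (29, 12, 33)  [2]
  a=30: (30, -6, 31), (30, 6, 31)  [2]
  a=31..35: none
Total reduced forms: 1 + 1 + 1 + 2 + 1 + 2 + 2 + 2 + 2 + 2 + 2 + 2 = 20
h = 20

20


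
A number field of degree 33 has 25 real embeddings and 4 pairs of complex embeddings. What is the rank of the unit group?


By Dirichlet's unit theorem:
rank = r1 + r2 - 1
= 25 + 4 - 1
= 28

28


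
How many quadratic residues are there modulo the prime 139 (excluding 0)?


For prime p, the number of non-zero quadratic residues is (p-1)/2.
= (139-1)/2
= 69

69


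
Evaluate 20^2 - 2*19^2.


x^2 - d*y^2
= 20^2 - 2*19^2
= 400 - 722
= -322

-322


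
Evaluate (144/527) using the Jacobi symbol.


Compute (144/527) via quadratic reciprocity:
  pull out 2: (2/527) = +1  (since 527 mod 8 = 7)
  pull out 2: (2/527) = +1  (since 527 mod 8 = 7)
  pull out 2: (2/527) = +1  (since 527 mod 8 = 7)
  pull out 2: (2/527) = +1  (since 527 mod 8 = 7)
  reciprocity: (9/527) -> +(527/9)
  reduce: (5/9)
  reciprocity: (5/9) -> +(9/5)
  reduce: (4/5)
  pull out 2: (2/5) = -1  (since 5 mod 8 = 5)
  pull out 2: (2/5) = -1  (since 5 mod 8 = 5)
  (1/5) = 1
Product of signs = 1

1


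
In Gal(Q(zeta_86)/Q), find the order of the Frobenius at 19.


The Frobenius at p in Gal(Q(zeta_n)/Q) = (Z/nZ)* is the class of p, so its order is ord_86(19), the smallest k >= 1 with 19^k = 1 mod 86.
n = 86 = 2 * 43, phi(86) = 42; the order divides phi(n).
Divisors of 42: 1, 2, 3, 6, 7, 14, 21, 42
Repeated squaring mod 86: 19^1 = 19, 19^2 = 17, 19^4 = 31, 19^8 = 15, 19^16 = 53, 19^32 = 57
Test divisors in increasing order:
  k=1: 19^1 = 19 mod 86
  k=2: 19^2 = 17 mod 86
  k=3: 19^3 = 17 * 19 = 65 mod 86
  k=6: 19^6 = 31 * 17 = 11 mod 86
  k=7: 19^7 = 31 * 17 * 19 = 37 mod 86
  k=14: 19^14 = 15 * 31 * 17 = 79 mod 86
  k=21: 19^21 = 53 * 31 * 19 = 85 mod 86
  k=42: 19^42 = 57 * 15 * 17 = 1 mod 86  <- first divisor giving 1
Order = 42

42


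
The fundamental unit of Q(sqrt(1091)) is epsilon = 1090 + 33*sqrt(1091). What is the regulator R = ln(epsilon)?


epsilon = 1090 + 33*sqrt(1091)
= 2179.9995
R = ln(2179.9995)
= 7.6871

7.6871


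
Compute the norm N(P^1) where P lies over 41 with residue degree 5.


N(P^a) = p^(a*f)
= 41^(1*5)
= 41^5
= 115856201

115856201


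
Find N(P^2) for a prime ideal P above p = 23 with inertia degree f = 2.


N(P^a) = p^(a*f)
= 23^(2*2)
= 23^4
= 279841

279841


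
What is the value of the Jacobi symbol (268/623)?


Compute (268/623) via quadratic reciprocity:
  pull out 2: (2/623) = +1  (since 623 mod 8 = 7)
  pull out 2: (2/623) = +1  (since 623 mod 8 = 7)
  reciprocity: (67/623) -> -(623/67)
  reduce: (20/67)
  pull out 2: (2/67) = -1  (since 67 mod 8 = 3)
  pull out 2: (2/67) = -1  (since 67 mod 8 = 3)
  reciprocity: (5/67) -> +(67/5)
  reduce: (2/5)
  pull out 2: (2/5) = -1  (since 5 mod 8 = 5)
  (1/5) = 1
Product of signs = 1

1


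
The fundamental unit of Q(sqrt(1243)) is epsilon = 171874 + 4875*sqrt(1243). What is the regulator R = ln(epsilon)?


epsilon = 171874 + 4875*sqrt(1243)
= 343748.0000
R = ln(343748.0000)
= 12.7477

12.7477


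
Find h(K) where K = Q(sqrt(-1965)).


K = Q(sqrt(-1965)). d mod 4 = 3, so D = disc(K) = 4d = -7860
h(K) equals the number of primitive reduced positive-definite forms (a, b, c) = a*x^2 + b*x*y + c*y^2 with b^2 - 4ac = D,
where reduced means |b| <= a <= c, with b >= 0 whenever |b| = a or a = c, and primitive means gcd(a, b, c) = 1.
Reduced forces 3a^2 <= |D| = 7860, so 1 <= a <= 51; b must have the parity of D, and c = (b^2 - D)/(4a) must be an integer >= a.
Enumerate a = 1..51, b in [-a, a]:
  a=1: (1, 0, 1965)  [1]
  a=2: (2, 2, 983)  [1]
  a=3: (3, 0, 655)  [1]
  a=4: none
  a=5: (5, 0, 393)  [1]
  a=6: (6, 6, 329)  [1]
  a=7: (7, -6, 282), (7, 6, 282)  [2]
  a=8..9: none
  a=10: (10, 10, 199)  [1]
  a=11: (11, -4, 179), (11, 4, 179)  [2]
  a=12..13: none
  a=14: (14, -6, 141), (14, 6, 141)  [2]
  a=15: (15, 0, 131)  [1]
  a=16..18: none
  a=19: (19, -14, 106), (19, 14, 106)  [2]
  a=20: none
  a=21: (21, -6, 94), (21, 6, 94)  [2]
  a=22: (22, -18, 93), (22, 18, 93)  [2]
  a=23: (23, -12, 87), (23, 12, 87)  [2]
  a=24..28: none
  a=29: (29, -12, 69), (29, 12, 69)  [2]
  a=30: (30, 30, 73)  [1]
  a=31: (31, -18, 66), (31, 18, 66)  [2]
  a=32: none
  a=33: (33, -18, 62), (33, 18, 62)  [2]
  a=34: none
  a=35: (35, -20, 59), (35, 20, 59)  [2]
  a=36: none
  a=37: (37, -24, 57), (37, 24, 57)  [2]
  a=38: (38, -14, 53), (38, 14, 53)  [2]
  a=39..41: none
  a=42: (42, -6, 47), (42, 6, 47)  [2]
  a=43: (43, -40, 55), (43, 40, 55)  [2]
  a=44..45: none
  a=46: (46, -34, 49), (46, 34, 49)  [2]
  a=47..51: none
Total reduced forms: 1 + 1 + 1 + 1 + 1 + 2 + 1 + 2 + 2 + 1 + 2 + 2 + 2 + 2 + 2 + 1 + 2 + 2 + 2 + 2 + 2 + 2 + 2 + 2 = 40
h = 40

40


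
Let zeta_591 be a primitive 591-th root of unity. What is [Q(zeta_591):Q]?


The degree equals Euler's totient phi(591).
591 = 3 * 197
phi(591) = 392

392


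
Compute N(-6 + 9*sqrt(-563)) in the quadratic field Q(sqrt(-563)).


N(a + b*sqrt(d)) = a^2 - d*b^2
= (-6)^2 - (-563)*(9)^2
= 36 + 45603
= 45639

45639


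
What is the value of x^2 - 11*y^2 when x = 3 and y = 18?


x^2 - d*y^2
= 3^2 - 11*18^2
= 9 - 3564
= -3555

-3555


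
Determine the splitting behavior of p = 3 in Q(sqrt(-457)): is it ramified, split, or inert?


K = Q(sqrt(-457)). Since d mod 4 = 3, disc(K) = -1828.
Check p | disc: -1828 mod 3 = 2.
p does not divide disc. Compute Legendre symbol (d/p):
2^((3-1)/2) mod 3 = -1
(d/p) = -1, so p is inert: (p) stays prime with e=1, f=2, g=1.
Therefore p is inert.

inert


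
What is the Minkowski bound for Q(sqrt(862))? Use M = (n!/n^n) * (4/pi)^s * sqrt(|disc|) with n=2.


d = 862, d mod 4 = 2, so disc(K) = 4d = 3448; |disc(K)| = 3448
Real quadratic field, so n = 2, s = r2 = 0, r1 = 2
M = (n!/n^n) * (4/pi)^s * sqrt(|disc(K)|) = (2!/2^2) * (4/pi)^0 * sqrt(3448)
= 0.5 * 1.000000 * 58.719673
= 29.3598

29.3598


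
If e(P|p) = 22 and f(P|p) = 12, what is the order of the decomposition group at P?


|D_P| = e * f
= 22 * 12
= 264

264


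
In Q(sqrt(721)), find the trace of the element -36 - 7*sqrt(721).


Tr(a + b*sqrt(d)) = (a + b*sqrt(d)) + (a - b*sqrt(d)) = 2a
= 2 * (-36)
= -72

-72


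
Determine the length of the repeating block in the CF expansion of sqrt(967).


Run the CF algorithm for sqrt(967).
a_0 = floor(sqrt(967)) = 31; set m_0=0, q_0=1.
Recurrence: m' = q*a - m,  q' = (d - m'^2)/q,  a' = floor((a_0 + m')/q').
  step 1: m=31, q=6, a=10
  step 2: m=29, q=21, a=2
  step 3: m=13, q=38, a=1
  step 4: m=25, q=9, a=6
  step 5: m=29, q=14, a=4
  step 6: m=27, q=17, a=3
  step 7: m=24, q=23, a=2
  step 8: m=22, q=21, a=2
  step 9: m=20, q=27, a=1
  step 10: m=7, q=34, a=1
  step 11: m=27, q=7, a=8
  step 12: m=29, q=18, a=3
  step 13: m=25, q=19, a=2
  step 14: m=13, q=42, a=1
  step 15: m=29, q=3, a=20
  step 16: m=31, q=2, a=31
  step 17: m=31, q=3, a=20
  step 18: m=29, q=42, a=1
  step 19: m=13, q=19, a=2
  step 20: m=25, q=18, a=3
  step 21: m=29, q=7, a=8
  step 22: m=27, q=34, a=1
  step 23: m=7, q=27, a=1
  step 24: m=20, q=21, a=2
  step 25: m=22, q=23, a=2
  step 26: m=24, q=17, a=3
  step 27: m=27, q=14, a=4
  step 28: m=29, q=9, a=6
  step 29: m=25, q=38, a=1
  step 30: m=13, q=21, a=2
  step 31: m=29, q=6, a=10
  step 32: m=31, q=1, a=62
a_32 = 2*a_0 = 62, so the period closes here.
sqrt(967) = [31; 10, 2, 1, 6, 4, 3, 2, 2, 1, 1, 8, 3, 2, 1, 20, 31, 20, 1, 2, 3, 8, 1, 1, 2, 2, 3, 4, 6, 1, 2, 10, 62]
Period length = 32

32


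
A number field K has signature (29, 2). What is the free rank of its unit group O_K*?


By Dirichlet's unit theorem:
rank = r1 + r2 - 1
= 29 + 2 - 1
= 30

30


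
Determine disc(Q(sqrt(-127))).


For K = Q(sqrt(d)) with d squarefree: disc(K) = d if d = 1 mod 4, and disc(K) = 4d if d = 2 or 3 mod 4.
Here d = -127, and d mod 4 = 1.
d = 1 mod 4 (O_K = Z[(1+sqrt(d))/2]), so disc(K) = d = -127

-127


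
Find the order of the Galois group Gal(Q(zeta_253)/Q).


|Gal(Q(zeta_253)/Q)| = phi(253)
= 220

220


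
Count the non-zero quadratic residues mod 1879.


For prime p, the number of non-zero quadratic residues is (p-1)/2.
= (1879-1)/2
= 939

939


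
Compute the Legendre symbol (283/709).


p = 709 is prime, so compute (283/709) with the reciprocity algorithm (Jacobi-symbol steps: pull out 2s via (2/n), flip via reciprocity, reduce):
  reciprocity: (283/709) -> +(709/283)
  reduce: (143/283)
  reciprocity: (143/283) -> -(283/143)
  reduce: (140/143)
  pull out 2: (2/143) = +1  (since 143 mod 8 = 7)
  pull out 2: (2/143) = +1  (since 143 mod 8 = 7)
  reciprocity: (35/143) -> -(143/35)
  reduce: (3/35)
  reciprocity: (3/35) -> -(35/3)
  reduce: (2/3)
  pull out 2: (2/3) = -1  (since 3 mod 8 = 3)
  (1/3) = 1
Product of signs = 1
(283/709) = 1

1


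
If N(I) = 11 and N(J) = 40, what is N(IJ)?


N(IJ) = N(I) * N(J)
= 11 * 40
= 440

440


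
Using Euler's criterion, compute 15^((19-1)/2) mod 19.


p = 19 is prime and the exponent is (p-1)/2 = 9, so by Euler's criterion 15^9 = (15/19) = +1 or -1 mod 19.
Compute by square-and-multiply:
  9 = 8 + 1 (binary 1001)
  Repeated squaring mod 19: 15^1 = 15, 15^2 = 16, 15^4 = 9, 15^8 = 5
  15^9 = 15^8 * 15^1 = 5 * 15 mod 19
    5 * 15 = 75 = 18 mod 19
  15^9 = 18 mod 19
Result 18 = p - 1 = -1 mod 19: 15 is a quadratic non-residue mod 19. As a residue in [0, p-1] the value is 18.
15^9 mod 19 = 18

18


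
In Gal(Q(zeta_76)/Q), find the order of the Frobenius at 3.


The Frobenius at p in Gal(Q(zeta_n)/Q) = (Z/nZ)* is the class of p, so its order is ord_76(3), the smallest k >= 1 with 3^k = 1 mod 76.
n = 76 = 2^2 * 19, phi(76) = 36; the order divides phi(n).
Divisors of 36: 1, 2, 3, 4, 6, 9, 12, 18, 36
Repeated squaring mod 76: 3^1 = 3, 3^2 = 9, 3^4 = 5, 3^8 = 25, 3^16 = 17, 3^32 = 61
Test divisors in increasing order:
  k=1: 3^1 = 3 mod 76
  k=2: 3^2 = 9 mod 76
  k=3: 3^3 = 9 * 3 = 27 mod 76
  k=4: 3^4 = 5 mod 76
  k=6: 3^6 = 5 * 9 = 45 mod 76
  k=9: 3^9 = 25 * 3 = 75 mod 76
  k=12: 3^12 = 25 * 5 = 49 mod 76
  k=18: 3^18 = 17 * 9 = 1 mod 76  <- first divisor giving 1
Order = 18

18


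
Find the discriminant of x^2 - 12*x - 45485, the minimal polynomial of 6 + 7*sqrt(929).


The element 6 + 7*sqrt(929) has minimal polynomial:
x^2 - 12*x - 45485
Discriminant = (-12)^2 - 4*(-45485)
= 144 + 181940
= 182084

182084


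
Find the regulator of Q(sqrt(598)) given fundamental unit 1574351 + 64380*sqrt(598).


epsilon = 1574351 + 64380*sqrt(598)
= 3.1487e+06
R = ln(3.1487e+06)
= 14.9625

14.9625


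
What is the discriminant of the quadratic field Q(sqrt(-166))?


For K = Q(sqrt(d)) with d squarefree: disc(K) = d if d = 1 mod 4, and disc(K) = 4d if d = 2 or 3 mod 4.
Here d = -166, and d mod 4 = 2.
d = 2 mod 4, not 1 (O_K = Z[sqrt(d)]), so disc(K) = 4d = 4 * (-166) = -664

-664


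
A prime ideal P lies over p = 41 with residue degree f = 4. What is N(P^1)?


N(P^a) = p^(a*f)
= 41^(1*4)
= 41^4
= 2825761

2825761


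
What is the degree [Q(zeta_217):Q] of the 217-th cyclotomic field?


The degree equals Euler's totient phi(217).
217 = 7 * 31
phi(217) = 180

180


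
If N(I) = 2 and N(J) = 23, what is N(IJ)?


N(IJ) = N(I) * N(J)
= 2 * 23
= 46

46


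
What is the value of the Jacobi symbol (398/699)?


Compute (398/699) via quadratic reciprocity:
  pull out 2: (2/699) = -1  (since 699 mod 8 = 3)
  reciprocity: (199/699) -> -(699/199)
  reduce: (102/199)
  pull out 2: (2/199) = +1  (since 199 mod 8 = 7)
  reciprocity: (51/199) -> -(199/51)
  reduce: (46/51)
  pull out 2: (2/51) = -1  (since 51 mod 8 = 3)
  reciprocity: (23/51) -> -(51/23)
  reduce: (5/23)
  reciprocity: (5/23) -> +(23/5)
  reduce: (3/5)
  reciprocity: (3/5) -> +(5/3)
  reduce: (2/3)
  pull out 2: (2/3) = -1  (since 3 mod 8 = 3)
  (1/3) = 1
Product of signs = 1

1


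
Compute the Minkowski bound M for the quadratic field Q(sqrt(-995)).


d = -995, d mod 4 = 1, so disc(K) = d = -995; |disc(K)| = 995
Imaginary quadratic field, so n = 2, s = r2 = 1, r1 = 0
M = (n!/n^n) * (4/pi)^s * sqrt(|disc(K)|) = (2!/2^2) * (4/pi)^1 * sqrt(995)
= 0.5 * 1.273240 * 31.543621
= 20.0813

20.0813


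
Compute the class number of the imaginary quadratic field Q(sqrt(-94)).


K = Q(sqrt(-94)). d mod 4 = 2, so D = disc(K) = 4d = -376
h(K) equals the number of primitive reduced positive-definite forms (a, b, c) = a*x^2 + b*x*y + c*y^2 with b^2 - 4ac = D,
where reduced means |b| <= a <= c, with b >= 0 whenever |b| = a or a = c, and primitive means gcd(a, b, c) = 1.
Reduced forces 3a^2 <= |D| = 376, so 1 <= a <= 11; b must have the parity of D, and c = (b^2 - D)/(4a) must be an integer >= a.
Enumerate a = 1..11, b in [-a, a]:
  a=1: (1, 0, 94)  [1]
  a=2: (2, 0, 47)  [1]
  a=3..4: none
  a=5: (5, -2, 19), (5, 2, 19)  [2]
  a=6: none
  a=7: (7, -4, 14), (7, 4, 14)  [2]
  a=8..9: none
  a=10: (10, -8, 11), (10, 8, 11)  [2]
  a=11: none
Total reduced forms: 1 + 1 + 2 + 2 + 2 = 8
h = 8

8


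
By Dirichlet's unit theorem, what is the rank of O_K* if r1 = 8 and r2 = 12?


By Dirichlet's unit theorem:
rank = r1 + r2 - 1
= 8 + 12 - 1
= 19

19


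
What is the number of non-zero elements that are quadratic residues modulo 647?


For prime p, the number of non-zero quadratic residues is (p-1)/2.
= (647-1)/2
= 323

323


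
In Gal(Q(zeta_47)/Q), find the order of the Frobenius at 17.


The Frobenius at p in Gal(Q(zeta_n)/Q) = (Z/nZ)* is the class of p, so its order is ord_47(17), the smallest k >= 1 with 17^k = 1 mod 47.
n = 47 = 47, phi(47) = 46; the order divides phi(n).
Divisors of 46: 1, 2, 23, 46
Repeated squaring mod 47: 17^1 = 17, 17^2 = 7, 17^4 = 2, 17^8 = 4, 17^16 = 16, 17^32 = 21
Test divisors in increasing order:
  k=1: 17^1 = 17 mod 47
  k=2: 17^2 = 7 mod 47
  k=23: 17^23 = 16 * 2 * 7 * 17 = 1 mod 47  <- first divisor giving 1
Order = 23

23


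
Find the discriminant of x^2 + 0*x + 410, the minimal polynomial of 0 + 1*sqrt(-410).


The element 0 + 1*sqrt(-410) has minimal polynomial:
x^2 + 0*x + 410
Discriminant = (0)^2 - 4*(410)
= 0 - 1640
= -1640

-1640


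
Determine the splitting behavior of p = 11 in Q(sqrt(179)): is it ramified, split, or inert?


K = Q(sqrt(179)). Since d mod 4 = 3, disc(K) = 716.
Check p | disc: 716 mod 11 = 1.
p does not divide disc. Compute Legendre symbol (d/p):
3^((11-1)/2) mod 11 = 1
(d/p) = 1, so p splits: (p) = P*P' with e=1, f=1, g=2.
Therefore p is split.

split


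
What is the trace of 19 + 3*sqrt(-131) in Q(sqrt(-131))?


Tr(a + b*sqrt(d)) = (a + b*sqrt(d)) + (a - b*sqrt(d)) = 2a
= 2 * (19)
= 38

38


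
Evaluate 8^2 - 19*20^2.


x^2 - d*y^2
= 8^2 - 19*20^2
= 64 - 7600
= -7536

-7536


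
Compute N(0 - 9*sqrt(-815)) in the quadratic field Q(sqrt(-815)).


N(a + b*sqrt(d)) = a^2 - d*b^2
= (0)^2 - (-815)*(-9)^2
= 0 + 66015
= 66015

66015


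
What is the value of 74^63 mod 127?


p = 127 is prime and the exponent is (p-1)/2 = 63, so by Euler's criterion 74^63 = (74/127) = +1 or -1 mod 127.
Compute by square-and-multiply:
  63 = 32 + 16 + 8 + 4 + 2 + 1 (binary 111111)
  Repeated squaring mod 127: 74^1 = 74, 74^2 = 15, 74^4 = 98, 74^8 = 79, 74^16 = 18, 74^32 = 70
  74^63 = 74^32 * 74^16 * 74^8 * 74^4 * 74^2 * 74^1 = 70 * 18 * 79 * 98 * 15 * 74 mod 127
    70 * 18 = 1260 = 117 mod 127
    117 * 79 = 9243 = 99 mod 127
    99 * 98 = 9702 = 50 mod 127
    50 * 15 = 750 = 115 mod 127
    115 * 74 = 8510 = 1 mod 127
  74^63 = 1 mod 127
Result 1: 74 is a quadratic residue mod 127.
74^63 mod 127 = 1

1
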